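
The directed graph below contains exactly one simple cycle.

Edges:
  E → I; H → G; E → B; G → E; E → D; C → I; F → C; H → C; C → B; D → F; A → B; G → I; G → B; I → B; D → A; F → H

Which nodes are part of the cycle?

D, E, F, G, H

DFS with gray/black marking from D:
D gray
  A gray
    B gray
    B black
  A black
  F gray
    C gray
      I gray
        I→B: B black — skip
      I black
      C→B: B black — skip
    C black
    H gray
      H→C: C black — skip
      G gray
        E gray
          E→I: I black — skip
          E→B: B black — skip
          E→D: D is gray → back edge
Back edge closes the cycle D → F → H → G → E → D; its vertices are {D, E, F, G, H}.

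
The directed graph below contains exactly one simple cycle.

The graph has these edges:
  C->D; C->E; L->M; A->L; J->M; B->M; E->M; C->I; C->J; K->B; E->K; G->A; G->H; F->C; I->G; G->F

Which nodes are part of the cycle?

DFS with gray/black marking from F:
F gray
  C gray
    E gray
      K gray
        B gray
          M gray
          M black
        B black
      K black
      E→M: M black — skip
    E black
    D gray
    D black
    J gray
      J→M: M black — skip
    J black
    I gray
      G gray
        H gray
        H black
        A gray
          L gray
            L→M: M black — skip
          L black
        A black
        G→F: F is gray → back edge
Back edge closes the cycle F → C → I → G → F; its vertices are {C, F, G, I}.

C, F, G, I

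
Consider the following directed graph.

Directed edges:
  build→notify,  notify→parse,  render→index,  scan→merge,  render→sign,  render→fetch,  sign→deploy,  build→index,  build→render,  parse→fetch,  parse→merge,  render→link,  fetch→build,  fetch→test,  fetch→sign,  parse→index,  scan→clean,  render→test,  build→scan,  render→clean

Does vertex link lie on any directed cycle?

link lies on a cycle iff there is a path from link back to itself.
Exploring from link, it never reaches itself; equivalently, its strongly connected component is a singleton.

No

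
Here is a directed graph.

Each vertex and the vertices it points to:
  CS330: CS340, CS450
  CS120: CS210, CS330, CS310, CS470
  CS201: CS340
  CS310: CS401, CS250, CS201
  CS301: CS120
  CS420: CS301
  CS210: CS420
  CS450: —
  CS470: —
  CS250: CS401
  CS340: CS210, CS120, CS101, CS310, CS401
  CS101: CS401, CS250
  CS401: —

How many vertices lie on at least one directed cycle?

8

A vertex is on a directed cycle iff it belongs to a strongly connected component of size ≥ 2 (or has a self-loop).
The vertices on cycles are {CS120, CS201, CS210, CS301, CS310, CS330, CS340, CS420} — 8 in total.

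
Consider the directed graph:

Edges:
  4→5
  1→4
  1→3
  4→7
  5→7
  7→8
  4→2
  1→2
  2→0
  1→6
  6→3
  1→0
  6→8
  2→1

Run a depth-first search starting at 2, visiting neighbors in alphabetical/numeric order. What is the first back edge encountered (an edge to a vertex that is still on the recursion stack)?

DFS from 2 (visiting neighbors in alphabetical/numeric order); mark gray on enter, black on exit:
2 gray
  0 gray
  0 black
  1 gray
    1→0: 0 black — skip
    1→2: 2 is gray → back edge
First back edge: 1 → 2.

1->2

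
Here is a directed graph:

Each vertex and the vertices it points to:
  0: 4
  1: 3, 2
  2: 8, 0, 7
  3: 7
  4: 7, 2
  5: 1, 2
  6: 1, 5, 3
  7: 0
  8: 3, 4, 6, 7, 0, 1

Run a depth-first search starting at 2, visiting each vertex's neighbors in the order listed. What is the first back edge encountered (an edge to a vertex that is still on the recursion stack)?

DFS from 2 (visiting each vertex's neighbors in the order listed); mark gray on enter, black on exit:
2 gray
  8 gray
    3 gray
      7 gray
        0 gray
          4 gray
            4→7: 7 is gray → back edge
First back edge: 4 → 7.

4->7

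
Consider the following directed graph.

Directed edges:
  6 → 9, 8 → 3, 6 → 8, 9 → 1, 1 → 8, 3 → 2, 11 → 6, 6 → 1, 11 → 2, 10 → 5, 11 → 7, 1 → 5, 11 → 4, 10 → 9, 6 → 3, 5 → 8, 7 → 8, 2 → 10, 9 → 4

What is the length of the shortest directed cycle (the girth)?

For each vertex v, BFS finds the shortest path from v back to v.
The shortest such closed walk is 2 → 10 → 5 → 8 → 3 → 2, length 5.

5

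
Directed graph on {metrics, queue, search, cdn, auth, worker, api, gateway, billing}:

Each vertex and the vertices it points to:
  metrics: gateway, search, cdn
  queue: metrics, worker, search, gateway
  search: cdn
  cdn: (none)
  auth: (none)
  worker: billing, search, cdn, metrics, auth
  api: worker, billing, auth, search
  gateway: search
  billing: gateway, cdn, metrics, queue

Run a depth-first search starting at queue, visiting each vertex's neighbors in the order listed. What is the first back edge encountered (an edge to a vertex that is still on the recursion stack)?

DFS from queue (visiting each vertex's neighbors in the order listed); mark gray on enter, black on exit:
queue gray
  metrics gray
    gateway gray
      search gray
        cdn gray
        cdn black
      search black
    gateway black
    metrics→search: search black — skip
    metrics→cdn: cdn black — skip
  metrics black
  worker gray
    billing gray
      billing→gateway: gateway black — skip
      billing→cdn: cdn black — skip
      billing→metrics: metrics black — skip
      billing→queue: queue is gray → back edge
First back edge: billing → queue.

billing->queue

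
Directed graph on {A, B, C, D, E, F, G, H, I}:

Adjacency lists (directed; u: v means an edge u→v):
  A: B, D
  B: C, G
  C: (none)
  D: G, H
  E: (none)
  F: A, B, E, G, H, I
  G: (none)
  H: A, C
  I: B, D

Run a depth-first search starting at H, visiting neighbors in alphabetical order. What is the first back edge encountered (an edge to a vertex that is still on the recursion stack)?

D→H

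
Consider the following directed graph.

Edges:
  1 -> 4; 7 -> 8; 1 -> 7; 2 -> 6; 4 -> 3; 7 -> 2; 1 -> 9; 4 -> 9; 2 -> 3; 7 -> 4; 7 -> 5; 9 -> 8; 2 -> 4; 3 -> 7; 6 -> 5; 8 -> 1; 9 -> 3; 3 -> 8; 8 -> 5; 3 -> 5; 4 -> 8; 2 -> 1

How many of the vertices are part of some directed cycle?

7

A vertex is on a directed cycle iff it belongs to a strongly connected component of size ≥ 2 (or has a self-loop).
The vertices on cycles are {1, 2, 3, 4, 7, 8, 9} — 7 in total.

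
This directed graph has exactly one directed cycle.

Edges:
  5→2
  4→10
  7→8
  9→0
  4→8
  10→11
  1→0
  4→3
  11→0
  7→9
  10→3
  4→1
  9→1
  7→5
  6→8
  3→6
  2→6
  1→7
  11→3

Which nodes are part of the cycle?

1, 7, 9

DFS with gray/black marking from 1:
1 gray
  0 gray
  0 black
  7 gray
    9 gray
      9→0: 0 black — skip
      9→1: 1 is gray → back edge
Back edge closes the cycle 1 → 7 → 9 → 1; its vertices are {1, 7, 9}.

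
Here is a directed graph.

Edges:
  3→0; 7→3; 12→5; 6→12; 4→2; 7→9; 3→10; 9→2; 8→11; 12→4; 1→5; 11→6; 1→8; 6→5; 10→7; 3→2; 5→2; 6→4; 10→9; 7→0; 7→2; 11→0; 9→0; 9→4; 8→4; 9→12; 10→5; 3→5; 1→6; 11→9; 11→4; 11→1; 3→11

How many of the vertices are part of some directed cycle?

6

A vertex is on a directed cycle iff it belongs to a strongly connected component of size ≥ 2 (or has a self-loop).
The vertices on cycles are {1, 3, 7, 8, 10, 11} — 6 in total.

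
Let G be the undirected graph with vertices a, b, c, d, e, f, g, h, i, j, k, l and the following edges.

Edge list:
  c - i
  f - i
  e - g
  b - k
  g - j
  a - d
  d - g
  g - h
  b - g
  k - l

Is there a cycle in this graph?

DFS, tracking each vertex's parent; an edge to a visited non-parent vertex closes a cycle.
Start from f:
visit f (parent –)
  visit i (parent f)
    i–f: parent, skip
    visit c (parent i)
      c–i: parent, skip
visit a (parent –)
  visit d (parent a)
    d–a: parent, skip
    visit g (parent d)
      visit h (parent g)
        h–g: parent, skip
      g–d: parent, skip
      visit j (parent g)
        j–g: parent, skip
      visit e (parent g)
        e–g: parent, skip
      visit b (parent g)
        visit k (parent b)
          k–b: parent, skip
          visit l (parent k)
            l–k: parent, skip
        b–g: parent, skip
No non-parent visited neighbor found — the graph is a forest.

No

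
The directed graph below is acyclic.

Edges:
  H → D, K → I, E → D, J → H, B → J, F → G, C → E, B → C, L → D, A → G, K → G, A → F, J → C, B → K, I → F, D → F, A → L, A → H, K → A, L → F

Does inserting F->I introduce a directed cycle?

Yes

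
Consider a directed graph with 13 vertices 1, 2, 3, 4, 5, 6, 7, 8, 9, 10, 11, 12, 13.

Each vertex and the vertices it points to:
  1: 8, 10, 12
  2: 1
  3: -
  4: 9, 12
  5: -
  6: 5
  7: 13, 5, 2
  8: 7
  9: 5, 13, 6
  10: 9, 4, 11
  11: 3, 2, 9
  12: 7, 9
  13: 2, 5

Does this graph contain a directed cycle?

DFS with white/gray/black marking, starting from 6:
6 gray
  5 gray
  5 black
6 black
1 gray
  8 gray
    7 gray
      13 gray
        2 gray
          2→1: 1 is gray → back edge
Back edge found, so a cycle exists: 1 → 8 → 7 → 13 → 2 → 1.

Yes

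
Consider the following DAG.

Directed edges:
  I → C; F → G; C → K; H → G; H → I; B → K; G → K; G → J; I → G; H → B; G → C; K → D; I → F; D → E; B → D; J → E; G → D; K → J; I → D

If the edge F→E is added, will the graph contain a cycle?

Adding F→E creates a cycle iff E can already reach F.
Explore from E: no path reaches F. The graph stays acyclic.

No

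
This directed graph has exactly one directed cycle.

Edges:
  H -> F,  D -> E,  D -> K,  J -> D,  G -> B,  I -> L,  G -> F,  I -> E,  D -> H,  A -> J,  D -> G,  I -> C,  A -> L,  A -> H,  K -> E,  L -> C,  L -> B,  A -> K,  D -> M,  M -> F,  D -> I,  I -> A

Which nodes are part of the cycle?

A, D, I, J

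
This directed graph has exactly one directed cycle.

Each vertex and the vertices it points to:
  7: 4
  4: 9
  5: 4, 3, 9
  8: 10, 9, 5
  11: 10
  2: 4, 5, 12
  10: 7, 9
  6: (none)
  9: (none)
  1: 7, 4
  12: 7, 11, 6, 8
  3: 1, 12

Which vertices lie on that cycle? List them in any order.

3, 5, 8, 12

DFS with gray/black marking from 5:
5 gray
  4 gray
    9 gray
    9 black
  4 black
  3 gray
    1 gray
      7 gray
        7→4: 4 black — skip
      7 black
      1→4: 4 black — skip
    1 black
    12 gray
      12→7: 7 black — skip
      11 gray
        10 gray
          10→7: 7 black — skip
          10→9: 9 black — skip
        10 black
      11 black
      6 gray
      6 black
      8 gray
        8→10: 10 black — skip
        8→9: 9 black — skip
        8→5: 5 is gray → back edge
Back edge closes the cycle 5 → 3 → 12 → 8 → 5; its vertices are {3, 5, 8, 12}.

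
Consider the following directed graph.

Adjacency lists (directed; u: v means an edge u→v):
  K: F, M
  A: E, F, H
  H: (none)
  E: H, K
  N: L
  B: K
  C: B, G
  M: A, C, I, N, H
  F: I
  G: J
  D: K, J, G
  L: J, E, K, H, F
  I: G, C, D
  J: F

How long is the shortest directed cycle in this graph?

For each vertex v, BFS finds the shortest path from v back to v.
The shortest such closed walk is M → N → L → K → M, length 4.

4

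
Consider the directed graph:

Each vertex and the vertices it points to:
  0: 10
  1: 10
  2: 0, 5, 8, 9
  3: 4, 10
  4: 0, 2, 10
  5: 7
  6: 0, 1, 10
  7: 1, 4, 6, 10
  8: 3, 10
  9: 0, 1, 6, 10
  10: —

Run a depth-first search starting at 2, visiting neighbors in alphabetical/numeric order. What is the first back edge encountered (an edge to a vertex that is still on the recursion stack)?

4→2

DFS from 2 (visiting neighbors in alphabetical/numeric order); mark gray on enter, black on exit:
2 gray
  0 gray
    10 gray
    10 black
  0 black
  5 gray
    7 gray
      1 gray
        1→10: 10 black — skip
      1 black
      4 gray
        4→0: 0 black — skip
        4→2: 2 is gray → back edge
First back edge: 4 → 2.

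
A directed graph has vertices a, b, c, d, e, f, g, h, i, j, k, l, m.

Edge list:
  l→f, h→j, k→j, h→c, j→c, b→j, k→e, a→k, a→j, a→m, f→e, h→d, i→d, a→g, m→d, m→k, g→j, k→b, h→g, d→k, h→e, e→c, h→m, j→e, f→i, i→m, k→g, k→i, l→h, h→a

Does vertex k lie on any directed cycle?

Yes

k is on a cycle iff k can reach itself via ≥1 edge.
k → i → m → k — yes.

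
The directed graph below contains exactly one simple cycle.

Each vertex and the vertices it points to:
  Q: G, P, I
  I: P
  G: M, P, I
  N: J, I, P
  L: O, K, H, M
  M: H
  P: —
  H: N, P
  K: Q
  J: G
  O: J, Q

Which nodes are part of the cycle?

DFS with gray/black marking from M:
M gray
  H gray
    N gray
      J gray
        G gray
          G→M: M is gray → back edge
Back edge closes the cycle M → H → N → J → G → M; its vertices are {G, H, J, M, N}.

G, H, J, M, N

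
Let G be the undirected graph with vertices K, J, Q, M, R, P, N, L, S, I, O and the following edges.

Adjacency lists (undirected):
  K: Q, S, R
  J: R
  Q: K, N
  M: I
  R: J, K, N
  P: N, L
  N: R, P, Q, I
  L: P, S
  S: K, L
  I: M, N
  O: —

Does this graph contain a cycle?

DFS, tracking each vertex's parent; an edge to a visited non-parent vertex closes a cycle.
Start from L:
visit L (parent –)
  visit P (parent L)
    visit N (parent P)
      visit R (parent N)
        visit J (parent R)
          J–R: parent, skip
        visit K (parent R)
          visit Q (parent K)
            Q–K: parent, skip
            Q–N: N visited and ≠ parent → cycle
Cycle: N – R – K – Q – N.

Yes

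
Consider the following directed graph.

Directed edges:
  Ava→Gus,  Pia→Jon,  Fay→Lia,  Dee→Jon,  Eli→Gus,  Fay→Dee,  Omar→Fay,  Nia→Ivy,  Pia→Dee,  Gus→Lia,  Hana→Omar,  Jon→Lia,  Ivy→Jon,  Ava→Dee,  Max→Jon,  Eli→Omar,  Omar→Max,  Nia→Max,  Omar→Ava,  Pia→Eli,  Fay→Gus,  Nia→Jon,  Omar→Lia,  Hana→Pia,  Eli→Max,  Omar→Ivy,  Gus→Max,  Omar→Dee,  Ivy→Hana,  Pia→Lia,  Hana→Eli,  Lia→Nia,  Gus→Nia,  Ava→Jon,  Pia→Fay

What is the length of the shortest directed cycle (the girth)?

3

For each vertex v, BFS finds the shortest path from v back to v.
The shortest such closed walk is Hana → Omar → Ivy → Hana, length 3.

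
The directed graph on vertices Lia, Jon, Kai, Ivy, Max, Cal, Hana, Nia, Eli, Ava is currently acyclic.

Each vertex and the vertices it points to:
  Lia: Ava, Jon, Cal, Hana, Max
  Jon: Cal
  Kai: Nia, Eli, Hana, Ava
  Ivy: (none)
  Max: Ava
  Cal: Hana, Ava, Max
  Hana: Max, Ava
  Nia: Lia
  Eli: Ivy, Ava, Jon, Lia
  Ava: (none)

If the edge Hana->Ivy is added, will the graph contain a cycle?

No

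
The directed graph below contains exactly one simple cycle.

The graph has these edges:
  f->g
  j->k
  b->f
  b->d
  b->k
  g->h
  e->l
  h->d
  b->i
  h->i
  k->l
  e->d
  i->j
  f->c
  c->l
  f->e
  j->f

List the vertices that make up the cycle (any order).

f, g, h, i, j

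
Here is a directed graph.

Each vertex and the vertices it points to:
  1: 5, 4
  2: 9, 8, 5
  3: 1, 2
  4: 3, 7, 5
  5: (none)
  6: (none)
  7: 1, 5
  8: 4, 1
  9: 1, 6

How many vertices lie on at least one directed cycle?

7

A vertex is on a directed cycle iff it belongs to a strongly connected component of size ≥ 2 (or has a self-loop).
The vertices on cycles are {1, 2, 3, 4, 7, 8, 9} — 7 in total.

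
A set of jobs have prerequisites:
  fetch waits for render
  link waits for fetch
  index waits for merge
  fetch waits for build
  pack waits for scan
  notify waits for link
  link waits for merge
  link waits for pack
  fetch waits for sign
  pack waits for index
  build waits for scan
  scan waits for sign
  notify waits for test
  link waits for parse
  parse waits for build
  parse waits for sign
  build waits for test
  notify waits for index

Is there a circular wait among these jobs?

DFS with white/gray/black marking, starting from parse:
parse gray
  build gray
    test gray
    test black
    scan gray
      sign gray
      sign black
    scan black
  build black
  parse→sign: sign black — skip
parse black
index gray
  merge gray
  merge black
index black
notify gray
  link gray
    fetch gray
      fetch→sign: sign black — skip
      render gray
      render black
      fetch→build: build black — skip
    fetch black
    pack gray
      pack→scan: scan black — skip
      pack→index: index black — skip
    pack black
    link→parse: parse black — skip
    link→merge: merge black — skip
  link black
  notify→index: index black — skip
  notify→test: test black — skip
notify black
Every edge goes to a white or black vertex — no back edge, so the graph is acyclic.

No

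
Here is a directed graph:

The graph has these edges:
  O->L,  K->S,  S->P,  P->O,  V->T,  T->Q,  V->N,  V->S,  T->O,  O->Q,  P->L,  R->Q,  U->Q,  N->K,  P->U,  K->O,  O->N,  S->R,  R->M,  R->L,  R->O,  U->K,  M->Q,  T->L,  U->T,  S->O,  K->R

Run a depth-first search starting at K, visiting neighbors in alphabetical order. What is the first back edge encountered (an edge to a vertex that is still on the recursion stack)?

DFS from K (visiting neighbors in alphabetical order); mark gray on enter, black on exit:
K gray
  O gray
    L gray
    L black
    N gray
      N→K: K is gray → back edge
First back edge: N → K.

N->K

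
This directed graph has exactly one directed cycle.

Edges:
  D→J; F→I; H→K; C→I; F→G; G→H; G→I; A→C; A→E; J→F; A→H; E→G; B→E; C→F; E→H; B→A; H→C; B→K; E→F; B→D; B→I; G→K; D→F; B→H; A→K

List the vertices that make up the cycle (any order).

DFS with gray/black marking from C:
C gray
  I gray
  I black
  F gray
    F→I: I black — skip
    G gray
      H gray
        K gray
        K black
        H→C: C is gray → back edge
Back edge closes the cycle C → F → G → H → C; its vertices are {C, F, G, H}.

C, F, G, H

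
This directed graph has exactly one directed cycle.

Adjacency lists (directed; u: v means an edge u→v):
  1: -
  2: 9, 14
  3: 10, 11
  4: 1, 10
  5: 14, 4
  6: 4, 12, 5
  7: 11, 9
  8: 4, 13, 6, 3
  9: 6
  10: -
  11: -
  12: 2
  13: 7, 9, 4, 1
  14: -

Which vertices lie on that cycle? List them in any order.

2, 6, 9, 12

DFS with gray/black marking from 6:
6 gray
  4 gray
    1 gray
    1 black
    10 gray
    10 black
  4 black
  12 gray
    2 gray
      9 gray
        9→6: 6 is gray → back edge
Back edge closes the cycle 6 → 12 → 2 → 9 → 6; its vertices are {2, 6, 9, 12}.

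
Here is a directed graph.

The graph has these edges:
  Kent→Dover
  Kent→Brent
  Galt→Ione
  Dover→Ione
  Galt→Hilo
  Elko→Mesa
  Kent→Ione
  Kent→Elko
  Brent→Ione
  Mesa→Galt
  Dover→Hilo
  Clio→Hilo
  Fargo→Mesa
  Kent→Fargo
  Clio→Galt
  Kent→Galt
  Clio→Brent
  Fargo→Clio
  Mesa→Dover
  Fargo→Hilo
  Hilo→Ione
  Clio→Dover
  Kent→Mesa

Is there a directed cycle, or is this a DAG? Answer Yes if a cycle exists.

DFS with white/gray/black marking, starting from Mesa:
Mesa gray
  Galt gray
    Ione gray
    Ione black
    Hilo gray
      Hilo→Ione: Ione black — skip
    Hilo black
  Galt black
  Dover gray
    Dover→Hilo: Hilo black — skip
    Dover→Ione: Ione black — skip
  Dover black
Mesa black
Elko gray
  Elko→Mesa: Mesa black — skip
Elko black
Fargo gray
  Fargo→Hilo: Hilo black — skip
  Fargo→Mesa: Mesa black — skip
  Clio gray
    Clio→Dover: Dover black — skip
    Brent gray
      Brent→Ione: Ione black — skip
    Brent black
    Clio→Galt: Galt black — skip
    Clio→Hilo: Hilo black — skip
  Clio black
Fargo black
Kent gray
  Kent→Galt: Galt black — skip
  Kent→Mesa: Mesa black — skip
  Kent→Elko: Elko black — skip
  Kent→Fargo: Fargo black — skip
  Kent→Dover: Dover black — skip
  Kent→Brent: Brent black — skip
  Kent→Ione: Ione black — skip
Kent black
Every edge goes to a white or black vertex — no back edge, so the graph is acyclic.

No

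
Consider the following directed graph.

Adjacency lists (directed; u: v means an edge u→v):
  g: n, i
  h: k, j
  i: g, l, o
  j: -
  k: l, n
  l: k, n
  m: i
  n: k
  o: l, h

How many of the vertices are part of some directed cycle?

5

A vertex is on a directed cycle iff it belongs to a strongly connected component of size ≥ 2 (or has a self-loop).
The vertices on cycles are {g, i, k, l, n} — 5 in total.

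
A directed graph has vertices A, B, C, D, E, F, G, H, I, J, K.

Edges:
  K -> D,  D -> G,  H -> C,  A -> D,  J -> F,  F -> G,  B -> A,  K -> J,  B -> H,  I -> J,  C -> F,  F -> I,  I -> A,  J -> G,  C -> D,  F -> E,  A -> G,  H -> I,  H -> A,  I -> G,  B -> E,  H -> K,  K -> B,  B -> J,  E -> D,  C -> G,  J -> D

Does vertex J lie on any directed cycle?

Yes

J is on a cycle iff J can reach itself via ≥1 edge.
J → F → I → J — yes.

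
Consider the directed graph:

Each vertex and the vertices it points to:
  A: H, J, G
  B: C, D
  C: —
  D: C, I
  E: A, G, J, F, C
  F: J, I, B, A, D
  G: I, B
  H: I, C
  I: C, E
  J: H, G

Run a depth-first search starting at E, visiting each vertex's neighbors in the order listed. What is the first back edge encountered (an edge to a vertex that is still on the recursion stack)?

I→E

DFS from E (visiting each vertex's neighbors in the order listed); mark gray on enter, black on exit:
E gray
  A gray
    H gray
      I gray
        C gray
        C black
        I→E: E is gray → back edge
First back edge: I → E.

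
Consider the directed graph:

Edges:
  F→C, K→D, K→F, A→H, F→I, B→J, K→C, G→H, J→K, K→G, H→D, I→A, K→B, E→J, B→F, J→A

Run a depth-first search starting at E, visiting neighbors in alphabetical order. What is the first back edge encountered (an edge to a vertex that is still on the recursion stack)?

B→J

DFS from E (visiting neighbors in alphabetical order); mark gray on enter, black on exit:
E gray
  J gray
    A gray
      H gray
        D gray
        D black
      H black
    A black
    K gray
      B gray
        F gray
          C gray
          C black
          I gray
            I→A: A black — skip
          I black
        F black
        B→J: J is gray → back edge
First back edge: B → J.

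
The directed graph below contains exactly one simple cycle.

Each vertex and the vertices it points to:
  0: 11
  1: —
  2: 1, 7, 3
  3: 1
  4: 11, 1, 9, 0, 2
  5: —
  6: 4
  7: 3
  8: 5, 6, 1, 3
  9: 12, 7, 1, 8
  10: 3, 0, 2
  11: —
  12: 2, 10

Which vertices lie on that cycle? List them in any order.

DFS with gray/black marking from 6:
6 gray
  4 gray
    11 gray
    11 black
    1 gray
    1 black
    9 gray
      12 gray
        2 gray
          2→1: 1 black — skip
          7 gray
            3 gray
              3→1: 1 black — skip
            3 black
          7 black
          2→3: 3 black — skip
        2 black
        10 gray
          10→3: 3 black — skip
          0 gray
            0→11: 11 black — skip
          0 black
          10→2: 2 black — skip
        10 black
      12 black
      9→7: 7 black — skip
      9→1: 1 black — skip
      8 gray
        5 gray
        5 black
        8→6: 6 is gray → back edge
Back edge closes the cycle 6 → 4 → 9 → 8 → 6; its vertices are {4, 6, 8, 9}.

4, 6, 8, 9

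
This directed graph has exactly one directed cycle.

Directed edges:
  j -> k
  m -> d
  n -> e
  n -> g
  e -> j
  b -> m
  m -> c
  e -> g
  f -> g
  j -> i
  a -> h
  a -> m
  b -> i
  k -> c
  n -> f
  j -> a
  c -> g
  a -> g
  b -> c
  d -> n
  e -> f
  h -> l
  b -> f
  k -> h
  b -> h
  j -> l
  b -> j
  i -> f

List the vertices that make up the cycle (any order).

a, d, e, j, m, n

DFS with gray/black marking from j:
j gray
  k gray
    c gray
      g gray
      g black
    c black
    h gray
      l gray
      l black
    h black
  k black
  a gray
    m gray
      m→c: c black — skip
      d gray
        n gray
          f gray
            f→g: g black — skip
          f black
          n→g: g black — skip
          e gray
            e→j: j is gray → back edge
Back edge closes the cycle j → a → m → d → n → e → j; its vertices are {a, d, e, j, m, n}.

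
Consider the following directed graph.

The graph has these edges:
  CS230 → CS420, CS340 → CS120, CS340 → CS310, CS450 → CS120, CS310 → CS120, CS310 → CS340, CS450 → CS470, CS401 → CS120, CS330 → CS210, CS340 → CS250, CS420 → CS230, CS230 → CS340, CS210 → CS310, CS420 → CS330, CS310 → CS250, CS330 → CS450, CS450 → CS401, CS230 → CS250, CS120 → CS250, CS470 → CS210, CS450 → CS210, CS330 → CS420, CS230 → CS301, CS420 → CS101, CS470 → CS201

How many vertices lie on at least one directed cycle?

A vertex is on a directed cycle iff it belongs to a strongly connected component of size ≥ 2 (or has a self-loop).
The vertices on cycles are {CS230, CS310, CS330, CS340, CS420} — 5 in total.

5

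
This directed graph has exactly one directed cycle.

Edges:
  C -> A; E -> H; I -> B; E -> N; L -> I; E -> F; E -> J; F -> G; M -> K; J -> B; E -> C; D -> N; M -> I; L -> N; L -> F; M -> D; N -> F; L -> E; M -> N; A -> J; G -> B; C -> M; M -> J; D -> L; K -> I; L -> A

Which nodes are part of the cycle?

C, D, E, L, M

DFS with gray/black marking from L:
L gray
  E gray
    J gray
      B gray
      B black
    J black
    C gray
      A gray
        A→J: J black — skip
      A black
      M gray
        K gray
          I gray
            I→B: B black — skip
          I black
        K black
        D gray
          N gray
            F gray
              G gray
                G→B: B black — skip
              G black
            F black
          N black
          D→L: L is gray → back edge
Back edge closes the cycle L → E → C → M → D → L; its vertices are {C, D, E, L, M}.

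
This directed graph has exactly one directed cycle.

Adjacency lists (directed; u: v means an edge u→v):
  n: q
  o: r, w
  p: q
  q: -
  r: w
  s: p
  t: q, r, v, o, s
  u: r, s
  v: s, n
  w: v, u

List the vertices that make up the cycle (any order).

r, u, w

DFS with gray/black marking from r:
r gray
  w gray
    v gray
      s gray
        p gray
          q gray
          q black
        p black
      s black
      n gray
        n→q: q black — skip
      n black
    v black
    u gray
      u→r: r is gray → back edge
Back edge closes the cycle r → w → u → r; its vertices are {r, u, w}.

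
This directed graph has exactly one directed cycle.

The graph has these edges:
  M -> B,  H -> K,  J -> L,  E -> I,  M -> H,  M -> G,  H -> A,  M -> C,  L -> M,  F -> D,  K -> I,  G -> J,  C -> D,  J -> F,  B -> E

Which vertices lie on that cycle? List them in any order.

DFS with gray/black marking from M:
M gray
  C gray
    D gray
    D black
  C black
  G gray
    J gray
      F gray
        F→D: D black — skip
      F black
      L gray
        L→M: M is gray → back edge
Back edge closes the cycle M → G → J → L → M; its vertices are {G, J, L, M}.

G, J, L, M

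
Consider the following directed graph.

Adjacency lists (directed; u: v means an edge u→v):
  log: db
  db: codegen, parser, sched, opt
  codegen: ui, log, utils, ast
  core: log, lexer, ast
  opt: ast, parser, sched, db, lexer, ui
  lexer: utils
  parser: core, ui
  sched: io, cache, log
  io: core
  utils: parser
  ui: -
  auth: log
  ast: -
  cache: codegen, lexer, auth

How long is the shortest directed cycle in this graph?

2

For each vertex v, BFS finds the shortest path from v back to v.
The shortest such closed walk is db → opt → db, length 2.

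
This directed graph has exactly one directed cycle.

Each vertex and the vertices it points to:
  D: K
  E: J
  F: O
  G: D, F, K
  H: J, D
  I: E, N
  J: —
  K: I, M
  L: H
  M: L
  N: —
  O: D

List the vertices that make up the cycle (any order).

D, H, K, L, M

DFS with gray/black marking from K:
K gray
  I gray
    E gray
      J gray
      J black
    E black
    N gray
    N black
  I black
  M gray
    L gray
      H gray
        H→J: J black — skip
        D gray
          D→K: K is gray → back edge
Back edge closes the cycle K → M → L → H → D → K; its vertices are {D, H, K, L, M}.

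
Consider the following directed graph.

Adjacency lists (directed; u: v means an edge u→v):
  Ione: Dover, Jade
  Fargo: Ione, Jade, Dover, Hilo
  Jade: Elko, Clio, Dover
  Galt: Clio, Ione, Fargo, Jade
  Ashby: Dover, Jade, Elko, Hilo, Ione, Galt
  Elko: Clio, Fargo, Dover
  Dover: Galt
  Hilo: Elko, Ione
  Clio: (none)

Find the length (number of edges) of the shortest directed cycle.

For each vertex v, BFS finds the shortest path from v back to v.
The shortest such closed walk is Hilo → Elko → Fargo → Hilo, length 3.

3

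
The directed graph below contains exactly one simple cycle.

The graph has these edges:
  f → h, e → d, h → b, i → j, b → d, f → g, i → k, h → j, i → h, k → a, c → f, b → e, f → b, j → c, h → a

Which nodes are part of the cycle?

c, f, h, j

DFS with gray/black marking from j:
j gray
  c gray
    f gray
      b gray
        d gray
        d black
        e gray
          e→d: d black — skip
        e black
      b black
      g gray
      g black
      h gray
        h→j: j is gray → back edge
Back edge closes the cycle j → c → f → h → j; its vertices are {c, f, h, j}.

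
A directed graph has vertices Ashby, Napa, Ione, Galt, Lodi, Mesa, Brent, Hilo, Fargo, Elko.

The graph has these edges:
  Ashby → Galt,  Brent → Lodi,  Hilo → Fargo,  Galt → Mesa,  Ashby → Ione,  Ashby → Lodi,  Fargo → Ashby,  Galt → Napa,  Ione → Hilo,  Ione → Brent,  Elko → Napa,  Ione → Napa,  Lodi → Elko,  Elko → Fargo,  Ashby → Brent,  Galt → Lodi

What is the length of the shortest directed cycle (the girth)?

4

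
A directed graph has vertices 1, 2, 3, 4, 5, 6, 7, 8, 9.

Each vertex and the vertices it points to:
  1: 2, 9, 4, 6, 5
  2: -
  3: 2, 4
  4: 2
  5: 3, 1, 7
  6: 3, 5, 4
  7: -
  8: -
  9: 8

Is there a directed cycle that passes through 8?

8 lies on a cycle iff there is a path from 8 back to itself.
Exploring from 8, it never reaches itself; equivalently, its strongly connected component is a singleton.

No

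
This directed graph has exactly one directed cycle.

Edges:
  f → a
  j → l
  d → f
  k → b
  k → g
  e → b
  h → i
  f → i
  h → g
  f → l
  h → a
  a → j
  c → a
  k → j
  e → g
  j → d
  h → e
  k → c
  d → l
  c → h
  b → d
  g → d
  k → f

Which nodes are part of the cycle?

a, d, f, j

DFS with gray/black marking from f:
f gray
  i gray
  i black
  l gray
  l black
  a gray
    j gray
      j→l: l black — skip
      d gray
        d→f: f is gray → back edge
Back edge closes the cycle f → a → j → d → f; its vertices are {a, d, f, j}.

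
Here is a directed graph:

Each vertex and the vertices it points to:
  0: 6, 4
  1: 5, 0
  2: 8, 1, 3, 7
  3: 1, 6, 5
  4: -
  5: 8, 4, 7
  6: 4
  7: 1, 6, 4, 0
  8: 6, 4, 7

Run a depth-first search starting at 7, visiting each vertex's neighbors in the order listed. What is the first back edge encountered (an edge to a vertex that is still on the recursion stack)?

DFS from 7 (visiting each vertex's neighbors in the order listed); mark gray on enter, black on exit:
7 gray
  1 gray
    5 gray
      8 gray
        6 gray
          4 gray
          4 black
        6 black
        8→4: 4 black — skip
        8→7: 7 is gray → back edge
First back edge: 8 → 7.

8→7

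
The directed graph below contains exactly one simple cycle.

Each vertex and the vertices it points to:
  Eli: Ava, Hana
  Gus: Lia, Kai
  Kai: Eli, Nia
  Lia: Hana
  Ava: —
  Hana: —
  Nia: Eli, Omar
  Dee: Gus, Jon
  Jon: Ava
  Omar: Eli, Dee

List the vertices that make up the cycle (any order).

DFS with gray/black marking from Dee:
Dee gray
  Gus gray
    Lia gray
      Hana gray
      Hana black
    Lia black
    Kai gray
      Eli gray
        Ava gray
        Ava black
        Eli→Hana: Hana black — skip
      Eli black
      Nia gray
        Nia→Eli: Eli black — skip
        Omar gray
          Omar→Eli: Eli black — skip
          Omar→Dee: Dee is gray → back edge
Back edge closes the cycle Dee → Gus → Kai → Nia → Omar → Dee; its vertices are {Dee, Gus, Kai, Nia, Omar}.

Dee, Gus, Kai, Nia, Omar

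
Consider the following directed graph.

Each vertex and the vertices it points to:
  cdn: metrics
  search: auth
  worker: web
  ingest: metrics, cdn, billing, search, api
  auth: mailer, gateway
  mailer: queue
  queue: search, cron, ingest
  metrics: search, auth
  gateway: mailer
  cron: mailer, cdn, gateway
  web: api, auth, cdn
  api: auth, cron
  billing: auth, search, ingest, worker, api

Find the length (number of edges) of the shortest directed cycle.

2

For each vertex v, BFS finds the shortest path from v back to v.
The shortest such closed walk is ingest → billing → ingest, length 2.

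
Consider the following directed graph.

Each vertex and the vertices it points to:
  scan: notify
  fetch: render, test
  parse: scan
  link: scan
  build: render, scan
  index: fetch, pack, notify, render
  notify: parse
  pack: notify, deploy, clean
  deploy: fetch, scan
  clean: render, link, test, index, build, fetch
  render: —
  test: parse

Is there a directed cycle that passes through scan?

Yes

scan is on a cycle iff scan can reach itself via ≥1 edge.
scan → notify → parse → scan — yes.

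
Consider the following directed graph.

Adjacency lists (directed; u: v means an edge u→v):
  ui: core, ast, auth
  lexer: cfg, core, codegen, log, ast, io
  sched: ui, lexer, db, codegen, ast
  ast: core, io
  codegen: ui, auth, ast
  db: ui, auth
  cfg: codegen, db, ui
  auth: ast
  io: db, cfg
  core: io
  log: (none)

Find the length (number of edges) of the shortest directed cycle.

4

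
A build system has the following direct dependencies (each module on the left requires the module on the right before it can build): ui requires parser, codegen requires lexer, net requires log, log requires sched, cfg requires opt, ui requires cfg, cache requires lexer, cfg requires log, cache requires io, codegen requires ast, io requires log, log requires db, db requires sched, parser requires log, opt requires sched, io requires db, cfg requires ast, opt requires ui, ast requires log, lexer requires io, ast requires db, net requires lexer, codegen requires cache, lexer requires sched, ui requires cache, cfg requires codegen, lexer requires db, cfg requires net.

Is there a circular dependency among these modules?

Yes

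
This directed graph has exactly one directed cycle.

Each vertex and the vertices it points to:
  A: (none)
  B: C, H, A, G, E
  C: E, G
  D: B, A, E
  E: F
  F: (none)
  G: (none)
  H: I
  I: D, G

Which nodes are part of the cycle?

B, D, H, I

DFS with gray/black marking from D:
D gray
  B gray
    C gray
      E gray
        F gray
        F black
      E black
      G gray
      G black
    C black
    H gray
      I gray
        I→D: D is gray → back edge
Back edge closes the cycle D → B → H → I → D; its vertices are {B, D, H, I}.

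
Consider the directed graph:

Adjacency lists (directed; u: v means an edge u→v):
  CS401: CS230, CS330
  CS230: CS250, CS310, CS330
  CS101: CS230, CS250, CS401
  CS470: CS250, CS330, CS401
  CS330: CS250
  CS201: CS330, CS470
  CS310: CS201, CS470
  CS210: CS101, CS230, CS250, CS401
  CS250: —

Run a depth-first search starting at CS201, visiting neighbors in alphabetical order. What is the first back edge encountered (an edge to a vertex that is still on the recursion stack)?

CS310->CS201

DFS from CS201 (visiting neighbors in alphabetical order); mark gray on enter, black on exit:
CS201 gray
  CS330 gray
    CS250 gray
    CS250 black
  CS330 black
  CS470 gray
    CS470→CS250: CS250 black — skip
    CS470→CS330: CS330 black — skip
    CS401 gray
      CS230 gray
        CS230→CS250: CS250 black — skip
        CS310 gray
          CS310→CS201: CS201 is gray → back edge
First back edge: CS310 → CS201.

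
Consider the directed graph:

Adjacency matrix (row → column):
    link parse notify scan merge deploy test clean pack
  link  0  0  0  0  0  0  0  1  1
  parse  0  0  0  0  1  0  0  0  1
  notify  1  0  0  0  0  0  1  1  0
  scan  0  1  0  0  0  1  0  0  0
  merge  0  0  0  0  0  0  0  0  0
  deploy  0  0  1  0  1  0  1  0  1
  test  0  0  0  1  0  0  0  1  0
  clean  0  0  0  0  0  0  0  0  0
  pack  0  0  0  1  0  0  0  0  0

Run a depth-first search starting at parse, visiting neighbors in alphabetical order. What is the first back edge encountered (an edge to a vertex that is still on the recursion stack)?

DFS from parse (visiting neighbors in alphabetical order); mark gray on enter, black on exit:
parse gray
  merge gray
  merge black
  pack gray
    scan gray
      deploy gray
        deploy→merge: merge black — skip
        notify gray
          clean gray
          clean black
          link gray
            link→clean: clean black — skip
            link→pack: pack is gray → back edge
First back edge: link → pack.

link->pack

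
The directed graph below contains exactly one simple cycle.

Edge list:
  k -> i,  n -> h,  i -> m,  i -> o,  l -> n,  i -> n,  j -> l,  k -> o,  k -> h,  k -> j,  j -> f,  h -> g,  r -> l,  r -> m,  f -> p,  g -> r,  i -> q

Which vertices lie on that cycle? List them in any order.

g, h, l, n, r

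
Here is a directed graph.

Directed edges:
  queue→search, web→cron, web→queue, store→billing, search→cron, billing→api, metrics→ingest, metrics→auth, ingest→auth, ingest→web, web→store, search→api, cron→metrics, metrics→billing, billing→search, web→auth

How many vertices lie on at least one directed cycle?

8

A vertex is on a directed cycle iff it belongs to a strongly connected component of size ≥ 2 (or has a self-loop).
The vertices on cycles are {web, cron, queue, store, ingest, search, billing, metrics} — 8 in total.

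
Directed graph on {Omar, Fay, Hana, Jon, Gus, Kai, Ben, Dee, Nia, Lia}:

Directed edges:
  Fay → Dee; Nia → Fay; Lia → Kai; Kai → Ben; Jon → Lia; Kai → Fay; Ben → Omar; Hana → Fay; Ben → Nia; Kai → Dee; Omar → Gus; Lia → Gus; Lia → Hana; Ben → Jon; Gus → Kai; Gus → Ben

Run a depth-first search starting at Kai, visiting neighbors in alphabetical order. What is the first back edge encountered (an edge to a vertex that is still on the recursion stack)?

Gus→Ben

DFS from Kai (visiting neighbors in alphabetical order); mark gray on enter, black on exit:
Kai gray
  Ben gray
    Jon gray
      Lia gray
        Gus gray
          Gus→Ben: Ben is gray → back edge
First back edge: Gus → Ben.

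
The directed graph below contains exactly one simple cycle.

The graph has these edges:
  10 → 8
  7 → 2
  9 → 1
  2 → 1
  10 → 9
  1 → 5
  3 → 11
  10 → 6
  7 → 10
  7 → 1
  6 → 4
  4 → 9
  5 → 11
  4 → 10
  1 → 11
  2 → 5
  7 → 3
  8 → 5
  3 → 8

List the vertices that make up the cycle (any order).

4, 6, 10

DFS with gray/black marking from 10:
10 gray
  8 gray
    5 gray
      11 gray
      11 black
    5 black
  8 black
  9 gray
    1 gray
      1→5: 5 black — skip
      1→11: 11 black — skip
    1 black
  9 black
  6 gray
    4 gray
      4→9: 9 black — skip
      4→10: 10 is gray → back edge
Back edge closes the cycle 10 → 6 → 4 → 10; its vertices are {4, 6, 10}.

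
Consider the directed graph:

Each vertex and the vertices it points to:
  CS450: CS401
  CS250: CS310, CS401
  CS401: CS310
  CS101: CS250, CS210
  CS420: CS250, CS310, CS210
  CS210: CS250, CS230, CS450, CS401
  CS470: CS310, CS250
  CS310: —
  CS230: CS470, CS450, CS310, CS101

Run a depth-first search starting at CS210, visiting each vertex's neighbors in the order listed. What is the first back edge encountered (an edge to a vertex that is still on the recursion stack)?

CS101→CS210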